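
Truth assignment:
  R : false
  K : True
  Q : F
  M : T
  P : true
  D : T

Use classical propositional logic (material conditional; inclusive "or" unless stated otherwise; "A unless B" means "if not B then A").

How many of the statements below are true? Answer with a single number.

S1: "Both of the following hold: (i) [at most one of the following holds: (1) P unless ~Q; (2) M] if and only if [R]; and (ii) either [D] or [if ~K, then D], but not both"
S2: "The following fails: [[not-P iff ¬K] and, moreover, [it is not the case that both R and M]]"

S1: Parsed as (((P | ~Q) nand M) <-> R) & (D xor (~K -> D))

~Q = ~F = T
P | ~Q = T | T = T
(P | ~Q) nand M = T nand T = F
((P | ~Q) nand M) <-> R = F <-> F = T
~K = ~T = F
~K -> D = F -> T = T
D xor (~K -> D) = T xor T = F
(((P | ~Q) nand M) <-> R) & (D xor (~K -> D)) = T & F = F
Hence S1 is false.

S2: This is ~((~P <-> ~K) & (R nand M)).

~P = ~T = F
~K = ~T = F
~P <-> ~K = F <-> F = T
R nand M = F nand T = T
(~P <-> ~K) & (R nand M) = T & T = T
~((~P <-> ~K) & (R nand M)) = ~T = F
Hence S2 is false.

True statements: 0 (none).

0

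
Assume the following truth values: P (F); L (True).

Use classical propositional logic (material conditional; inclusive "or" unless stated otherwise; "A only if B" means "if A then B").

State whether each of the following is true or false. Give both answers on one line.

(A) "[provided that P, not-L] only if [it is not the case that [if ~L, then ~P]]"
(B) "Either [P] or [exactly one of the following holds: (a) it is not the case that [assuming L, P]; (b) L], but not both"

(A): This is (P -> ~L) -> ~(~L -> ~P).

~L = ~T = F
P -> ~L = F -> F = T
~L = ~T = F
~P = ~F = T
~L -> ~P = F -> T = T
~(~L -> ~P) = ~T = F
(P -> ~L) -> ~(~L -> ~P) = T -> F = F
Hence (A) is false.

(B): This is P xor (~(L -> P) xor L).

L -> P = T -> F = F
~(L -> P) = ~F = T
~(L -> P) xor L = T xor T = F
P xor (~(L -> P) xor L) = F xor F = F
Thus (B) is false.

(A) False / (B) False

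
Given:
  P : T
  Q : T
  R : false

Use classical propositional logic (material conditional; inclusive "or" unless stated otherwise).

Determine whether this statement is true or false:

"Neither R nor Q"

False

This is R ↓ Q.

R ↓ Q = F ↓ T = F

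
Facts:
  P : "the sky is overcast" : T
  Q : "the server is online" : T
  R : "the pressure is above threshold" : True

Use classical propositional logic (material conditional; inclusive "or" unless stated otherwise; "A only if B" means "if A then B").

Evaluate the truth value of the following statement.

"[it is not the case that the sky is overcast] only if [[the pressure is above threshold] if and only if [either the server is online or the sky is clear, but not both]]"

True

This is not P -> (R iff (Q xor not P)).

not P = not True = False
not P = not True = False
Q xor not P = True xor False = True
R iff (Q xor not P) = True iff True = True
not P -> (R iff (Q xor not P)) = False -> True = True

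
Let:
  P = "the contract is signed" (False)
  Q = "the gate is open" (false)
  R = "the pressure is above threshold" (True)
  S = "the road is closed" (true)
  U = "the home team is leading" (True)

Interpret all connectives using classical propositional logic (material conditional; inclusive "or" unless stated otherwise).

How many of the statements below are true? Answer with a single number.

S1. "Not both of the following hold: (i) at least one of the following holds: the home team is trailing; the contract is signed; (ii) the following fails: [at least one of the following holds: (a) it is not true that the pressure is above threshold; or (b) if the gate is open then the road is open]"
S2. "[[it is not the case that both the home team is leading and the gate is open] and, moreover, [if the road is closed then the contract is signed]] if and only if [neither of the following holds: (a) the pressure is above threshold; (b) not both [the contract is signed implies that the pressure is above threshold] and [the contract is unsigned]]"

S1: This is (¬U ∨ P) ↑ ¬(¬R ∨ (Q → ¬S)).

¬U = ¬T = F
¬U ∨ P = F ∨ F = F
¬R = ¬T = F
¬S = ¬T = F
Q → ¬S = F → F = T
¬R ∨ (Q → ¬S) = F ∨ T = T
¬(¬R ∨ (Q → ¬S)) = ¬T = F
(¬U ∨ P) ↑ ¬(¬R ∨ (Q → ¬S)) = F ↑ F = T
So S1 is true.

S2: This is ((U ↑ Q) ∧ (S → P)) ↔ (R ↓ ((P → R) ↑ ¬P)).

U ↑ Q = T ↑ F = T
S → P = T → F = F
(U ↑ Q) ∧ (S → P) = T ∧ F = F
P → R = F → T = T
¬P = ¬F = T
(P → R) ↑ ¬P = T ↑ T = F
R ↓ ((P → R) ↑ ¬P) = T ↓ F = F
((U ↑ Q) ∧ (S → P)) ↔ (R ↓ ((P → R) ↑ ¬P)) = F ↔ F = T
So S2 is true.

2 of the 2 statements are true.

2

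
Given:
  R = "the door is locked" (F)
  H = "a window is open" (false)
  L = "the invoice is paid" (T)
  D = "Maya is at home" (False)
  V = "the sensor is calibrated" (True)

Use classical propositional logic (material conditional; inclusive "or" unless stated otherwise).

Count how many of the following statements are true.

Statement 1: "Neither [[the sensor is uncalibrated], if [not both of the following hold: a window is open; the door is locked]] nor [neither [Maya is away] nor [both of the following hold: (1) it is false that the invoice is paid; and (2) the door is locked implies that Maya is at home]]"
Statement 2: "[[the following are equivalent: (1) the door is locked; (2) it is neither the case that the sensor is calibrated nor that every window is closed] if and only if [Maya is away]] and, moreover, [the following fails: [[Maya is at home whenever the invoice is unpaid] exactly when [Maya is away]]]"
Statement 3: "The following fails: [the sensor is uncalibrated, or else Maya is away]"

Statement 1: Parsed as ((H nand R) -> not V) nor (not D nor (not L and (R -> D)))

H nand R = False nand False = True
not V = not True = False
(H nand R) -> not V = True -> False = False
not D = not False = True
not L = not True = False
R -> D = False -> False = True
not L and (R -> D) = False and True = False
not D nor (not L and (R -> D)) = True nor False = False
((H nand R) -> not V) nor (not D nor (not L and (R -> D))) = False nor False = True
So Statement 1 is true.

Statement 2: Parsed as ((R iff (V nor not H)) iff not D) and not ((not L -> D) iff not D)

not H = not False = True
V nor not H = True nor True = False
R iff (V nor not H) = False iff False = True
not D = not False = True
(R iff (V nor not H)) iff not D = True iff True = True
not L = not True = False
not L -> D = False -> False = True
not D = not False = True
(not L -> D) iff not D = True iff True = True
not ((not L -> D) iff not D) = not True = False
((R iff (V nor not H)) iff not D) and not ((not L -> D) iff not D) = True and False = False
Hence Statement 2 is false.

Statement 3: In symbols: not (not V or not D)

not V = not True = False
not D = not False = True
not V or not D = False or True = True
not (not V or not D) = not True = False
Hence Statement 3 is false.

True statements: 1 (Statement 1).

1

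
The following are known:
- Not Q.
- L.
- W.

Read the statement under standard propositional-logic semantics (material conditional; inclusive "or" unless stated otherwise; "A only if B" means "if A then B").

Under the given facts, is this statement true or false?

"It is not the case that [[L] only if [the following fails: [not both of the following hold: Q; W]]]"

This is ~(L -> ~(Q nand W)).

Q nand W = F nand T = T
~(Q nand W) = ~T = F
L -> ~(Q nand W) = T -> F = F
~(L -> ~(Q nand W)) = ~F = T

The statement is true.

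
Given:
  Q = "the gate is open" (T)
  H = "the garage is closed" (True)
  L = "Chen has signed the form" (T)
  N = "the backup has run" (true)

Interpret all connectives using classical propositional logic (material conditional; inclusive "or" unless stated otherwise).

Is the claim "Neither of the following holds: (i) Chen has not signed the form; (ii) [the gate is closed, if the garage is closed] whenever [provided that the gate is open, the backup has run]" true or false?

The statement is true.

Values: L=T, Q=T, N=T, H=T.
Parsed as ¬L ↓ ((Q → N) → (H → ¬Q))

¬L = ¬T = F
Q → N = T → T = T
¬Q = ¬T = F
H → ¬Q = T → F = F
(Q → N) → (H → ¬Q) = T → F = F
¬L ↓ ((Q → N) → (H → ¬Q)) = F ↓ F = T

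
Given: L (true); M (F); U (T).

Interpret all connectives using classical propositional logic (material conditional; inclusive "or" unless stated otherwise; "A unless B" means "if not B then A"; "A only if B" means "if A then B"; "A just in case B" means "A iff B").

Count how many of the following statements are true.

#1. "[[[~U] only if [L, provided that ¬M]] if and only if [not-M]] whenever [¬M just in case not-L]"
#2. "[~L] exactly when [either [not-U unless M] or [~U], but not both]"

#1: This is (¬M ↔ ¬L) → ((¬U → (¬M → L)) ↔ ¬M).

¬M = ¬F = T
¬L = ¬T = F
¬M ↔ ¬L = T ↔ F = F
¬U = ¬T = F
¬M = ¬F = T
¬M → L = T → T = T
¬U → (¬M → L) = F → T = T
¬M = ¬F = T
(¬U → (¬M → L)) ↔ ¬M = T ↔ T = T
(¬M ↔ ¬L) → ((¬U → (¬M → L)) ↔ ¬M) = F → T = T
Hence #1 is true.

#2: This is ¬L ↔ ((¬U ∨ M) ⊕ ¬U).

¬L = ¬T = F
¬U = ¬T = F
¬U ∨ M = F ∨ F = F
¬U = ¬T = F
(¬U ∨ M) ⊕ ¬U = F ⊕ F = F
¬L ↔ ((¬U ∨ M) ⊕ ¬U) = F ↔ F = T
So #2 is true.

2 of the 2 statements are true.

2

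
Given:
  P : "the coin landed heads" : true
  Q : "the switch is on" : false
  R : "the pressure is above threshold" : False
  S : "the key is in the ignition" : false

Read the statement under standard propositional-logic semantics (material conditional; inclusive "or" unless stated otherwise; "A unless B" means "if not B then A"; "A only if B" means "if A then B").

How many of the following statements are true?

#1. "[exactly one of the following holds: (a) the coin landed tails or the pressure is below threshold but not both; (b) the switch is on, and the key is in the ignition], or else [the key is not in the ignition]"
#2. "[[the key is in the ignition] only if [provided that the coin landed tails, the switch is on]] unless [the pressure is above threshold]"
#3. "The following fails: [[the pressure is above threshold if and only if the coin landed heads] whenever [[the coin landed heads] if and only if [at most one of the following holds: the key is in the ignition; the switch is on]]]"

#1: In symbols: ((~P xor ~R) xor (Q & S)) | ~S

~P = ~T = F
~R = ~F = T
~P xor ~R = F xor T = T
Q & S = F & F = F
(~P xor ~R) xor (Q & S) = T xor F = T
~S = ~F = T
((~P xor ~R) xor (Q & S)) | ~S = T | T = T
So #1 is true.

#2: Formalization: (S -> (~P -> Q)) | R

~P = ~T = F
~P -> Q = F -> F = T
S -> (~P -> Q) = F -> T = T
(S -> (~P -> Q)) | R = T | F = T
So #2 is true.

#3: In symbols: ~((P <-> (S nand Q)) -> (R <-> P))

S nand Q = F nand F = T
P <-> (S nand Q) = T <-> T = T
R <-> P = F <-> T = F
(P <-> (S nand Q)) -> (R <-> P) = T -> F = F
~((P <-> (S nand Q)) -> (R <-> P)) = ~F = T
So #3 is true.

True statements: 3.

3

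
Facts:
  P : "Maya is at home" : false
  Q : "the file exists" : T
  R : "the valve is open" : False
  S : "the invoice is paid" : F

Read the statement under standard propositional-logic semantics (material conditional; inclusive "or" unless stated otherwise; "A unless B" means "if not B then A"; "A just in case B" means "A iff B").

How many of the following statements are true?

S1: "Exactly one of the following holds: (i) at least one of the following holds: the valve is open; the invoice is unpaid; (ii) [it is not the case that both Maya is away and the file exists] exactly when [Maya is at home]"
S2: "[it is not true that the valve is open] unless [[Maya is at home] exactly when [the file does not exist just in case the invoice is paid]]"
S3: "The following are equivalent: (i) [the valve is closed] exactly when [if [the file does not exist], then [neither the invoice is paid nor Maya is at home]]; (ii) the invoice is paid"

S1: In symbols: (R or not S) xor ((not P nand Q) iff P)

not S = not False = True
R or not S = False or True = True
not P = not False = True
not P nand Q = True nand True = False
(not P nand Q) iff P = False iff False = True
(R or not S) xor ((not P nand Q) iff P) = True xor True = False
So S1 is false.

S2: Formalization: not R or (P iff (not Q iff S))

not R = not False = True
not Q = not True = False
not Q iff S = False iff False = True
P iff (not Q iff S) = False iff True = False
not R or (P iff (not Q iff S)) = True or False = True
Thus S2 is true.

S3: Formalization: (not R iff (not Q -> (S nor P))) iff S

not R = not False = True
not Q = not True = False
S nor P = False nor False = True
not Q -> (S nor P) = False -> True = True
not R iff (not Q -> (S nor P)) = True iff True = True
(not R iff (not Q -> (S nor P))) iff S = True iff False = False
Hence S3 is false.

1 of the 3 statements is true (S2).

1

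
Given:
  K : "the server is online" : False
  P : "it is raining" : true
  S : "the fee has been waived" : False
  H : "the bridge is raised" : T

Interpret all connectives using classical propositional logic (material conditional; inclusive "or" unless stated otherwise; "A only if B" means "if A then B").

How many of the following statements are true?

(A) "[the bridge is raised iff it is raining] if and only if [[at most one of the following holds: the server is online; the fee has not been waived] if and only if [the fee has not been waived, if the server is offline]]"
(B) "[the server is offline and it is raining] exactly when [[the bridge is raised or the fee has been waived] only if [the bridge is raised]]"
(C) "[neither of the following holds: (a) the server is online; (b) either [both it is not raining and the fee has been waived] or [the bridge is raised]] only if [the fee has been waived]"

3

(A): This is (H iff P) iff ((K nand not S) iff (not K -> not S)).

H iff P = True iff True = True
not S = not False = True
K nand not S = False nand True = True
not K = not False = True
not S = not False = True
not K -> not S = True -> True = True
(K nand not S) iff (not K -> not S) = True iff True = True
(H iff P) iff ((K nand not S) iff (not K -> not S)) = True iff True = True
So (A) is true.

(B): This is (not K and P) iff ((H or S) -> H).

not K = not False = True
not K and P = True and True = True
H or S = True or False = True
(H or S) -> H = True -> True = True
(not K and P) iff ((H or S) -> H) = True iff True = True
Hence (B) is true.

(C): This is (K nor ((not P and S) or H)) -> S.

not P = not True = False
not P and S = False and False = False
(not P and S) or H = False or True = True
K nor ((not P and S) or H) = False nor True = False
(K nor ((not P and S) or H)) -> S = False -> False = True
So (C) is true.

Count: 3.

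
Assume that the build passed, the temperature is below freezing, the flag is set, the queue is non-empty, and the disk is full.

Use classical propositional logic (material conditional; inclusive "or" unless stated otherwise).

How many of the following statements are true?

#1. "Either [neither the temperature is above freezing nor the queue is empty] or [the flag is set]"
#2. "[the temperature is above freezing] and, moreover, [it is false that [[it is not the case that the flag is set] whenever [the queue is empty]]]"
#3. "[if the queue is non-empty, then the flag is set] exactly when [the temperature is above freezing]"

Let Q = "the temperature is below freezing" (T), M = "the queue is empty" (F), H = "the flag is set" (T).

#1: This is (¬Q ↓ M) ∨ H.

¬Q = ¬T = F
¬Q ↓ M = F ↓ F = T
(¬Q ↓ M) ∨ H = T ∨ T = T
Hence #1 is true.

#2: Parsed as ¬Q ∧ ¬(M → ¬H)

¬Q = ¬T = F
¬H = ¬T = F
M → ¬H = F → F = T
¬(M → ¬H) = ¬T = F
¬Q ∧ ¬(M → ¬H) = F ∧ F = F
So #2 is false.

#3: In symbols: (¬M → H) ↔ ¬Q

¬M = ¬F = T
¬M → H = T → T = T
¬Q = ¬T = F
(¬M → H) ↔ ¬Q = T ↔ F = F
Hence #3 is false.

1 of the 3 statements is true (#1).

1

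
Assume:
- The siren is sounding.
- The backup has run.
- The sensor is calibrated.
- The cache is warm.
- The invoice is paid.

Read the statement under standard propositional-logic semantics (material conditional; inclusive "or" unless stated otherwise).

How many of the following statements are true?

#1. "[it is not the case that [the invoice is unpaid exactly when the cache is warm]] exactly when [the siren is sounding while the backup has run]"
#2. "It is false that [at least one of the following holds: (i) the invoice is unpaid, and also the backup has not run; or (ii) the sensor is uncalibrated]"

2

Let K = "the invoice is paid" (True), U = "the cache is warm" (True), W = "the siren is sounding" (True), G = "the backup has run" (True), D = "the sensor is calibrated" (True).

#1: Formalization: not (not K iff U) iff (W and G)

not K = not True = False
not K iff U = False iff True = False
not (not K iff U) = not False = True
W and G = True and True = True
not (not K iff U) iff (W and G) = True iff True = True
So #1 is true.

#2: This is not ((not K and not G) or not D).

not K = not True = False
not G = not True = False
not K and not G = False and False = False
not D = not True = False
(not K and not G) or not D = False or False = False
not ((not K and not G) or not D) = not False = True
So #2 is true.

Count: 2.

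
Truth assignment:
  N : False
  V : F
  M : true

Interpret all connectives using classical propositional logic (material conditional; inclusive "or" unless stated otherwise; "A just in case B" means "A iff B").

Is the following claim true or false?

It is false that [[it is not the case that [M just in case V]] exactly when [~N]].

False.

This is not (not (M iff V) iff not N).

M iff V = True iff False = False
not (M iff V) = not False = True
not N = not False = True
not (M iff V) iff not N = True iff True = True
not (not (M iff V) iff not N) = not True = False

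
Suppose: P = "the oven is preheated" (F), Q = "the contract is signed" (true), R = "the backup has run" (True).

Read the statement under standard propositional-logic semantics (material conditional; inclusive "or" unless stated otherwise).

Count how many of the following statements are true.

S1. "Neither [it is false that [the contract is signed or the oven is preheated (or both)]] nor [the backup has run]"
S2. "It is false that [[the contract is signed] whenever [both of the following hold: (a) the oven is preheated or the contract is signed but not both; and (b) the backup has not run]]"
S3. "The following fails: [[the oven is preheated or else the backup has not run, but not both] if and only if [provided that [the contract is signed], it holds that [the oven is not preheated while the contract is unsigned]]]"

0

S1: Formalization: ¬(Q ∨ P) ↓ R

Q ∨ P = T ∨ F = T
¬(Q ∨ P) = ¬T = F
¬(Q ∨ P) ↓ R = F ↓ T = F
So S1 is false.

S2: Parsed as ¬(((P ⊕ Q) ∧ ¬R) → Q)

P ⊕ Q = F ⊕ T = T
¬R = ¬T = F
(P ⊕ Q) ∧ ¬R = T ∧ F = F
((P ⊕ Q) ∧ ¬R) → Q = F → T = T
¬(((P ⊕ Q) ∧ ¬R) → Q) = ¬T = F
Thus S2 is false.

S3: In symbols: ¬((P ⊕ ¬R) ↔ (Q → (¬P ∧ ¬Q)))

¬R = ¬T = F
P ⊕ ¬R = F ⊕ F = F
¬P = ¬F = T
¬Q = ¬T = F
¬P ∧ ¬Q = T ∧ F = F
Q → (¬P ∧ ¬Q) = T → F = F
(P ⊕ ¬R) ↔ (Q → (¬P ∧ ¬Q)) = F ↔ F = T
¬((P ⊕ ¬R) ↔ (Q → (¬P ∧ ¬Q))) = ¬T = F
So S3 is false.

Count: 0.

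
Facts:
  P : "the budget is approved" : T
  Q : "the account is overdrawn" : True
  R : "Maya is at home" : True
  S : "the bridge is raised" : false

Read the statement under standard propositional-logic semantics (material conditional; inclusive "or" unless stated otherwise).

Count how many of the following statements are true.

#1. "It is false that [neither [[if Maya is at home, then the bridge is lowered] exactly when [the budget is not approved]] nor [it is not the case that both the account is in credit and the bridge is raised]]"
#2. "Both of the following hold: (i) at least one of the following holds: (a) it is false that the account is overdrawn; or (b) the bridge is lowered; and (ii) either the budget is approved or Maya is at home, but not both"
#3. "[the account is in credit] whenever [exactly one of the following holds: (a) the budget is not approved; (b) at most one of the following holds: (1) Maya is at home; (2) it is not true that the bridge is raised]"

#1: This is ¬(((R → ¬S) ↔ ¬P) ↓ (¬Q ↑ S)).

¬S = ¬F = T
R → ¬S = T → T = T
¬P = ¬T = F
(R → ¬S) ↔ ¬P = T ↔ F = F
¬Q = ¬T = F
¬Q ↑ S = F ↑ F = T
((R → ¬S) ↔ ¬P) ↓ (¬Q ↑ S) = F ↓ T = F
¬(((R → ¬S) ↔ ¬P) ↓ (¬Q ↑ S)) = ¬F = T
Hence #1 is true.

#2: Formalization: (¬Q ∨ ¬S) ∧ (P ⊕ R)

¬Q = ¬T = F
¬S = ¬F = T
¬Q ∨ ¬S = F ∨ T = T
P ⊕ R = T ⊕ T = F
(¬Q ∨ ¬S) ∧ (P ⊕ R) = T ∧ F = F
So #2 is false.

#3: Formalization: (¬P ⊕ (R ↑ ¬S)) → ¬Q

¬P = ¬T = F
¬S = ¬F = T
R ↑ ¬S = T ↑ T = F
¬P ⊕ (R ↑ ¬S) = F ⊕ F = F
¬Q = ¬T = F
(¬P ⊕ (R ↑ ¬S)) → ¬Q = F → F = T
Thus #3 is true.

2 of the 3 statements are true (#1, #3).

2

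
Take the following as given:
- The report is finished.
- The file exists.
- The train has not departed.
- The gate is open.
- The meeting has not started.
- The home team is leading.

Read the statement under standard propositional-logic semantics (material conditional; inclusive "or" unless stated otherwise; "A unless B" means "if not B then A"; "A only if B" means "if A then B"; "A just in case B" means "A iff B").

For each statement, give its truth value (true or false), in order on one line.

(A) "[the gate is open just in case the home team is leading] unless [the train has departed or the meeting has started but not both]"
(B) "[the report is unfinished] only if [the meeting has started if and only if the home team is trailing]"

(A) True, (B) True

Let S = "the gate is open" (T), V = "the home team is leading" (T), R = "the train has departed" (F), U = "the meeting has started" (F), P = "the report is finished" (T).

(A): Parsed as (S <-> V) | (R xor U)

S <-> V = T <-> T = T
R xor U = F xor F = F
(S <-> V) | (R xor U) = T | F = T
Thus (A) is true.

(B): Parsed as ~P -> (U <-> ~V)

~P = ~T = F
~V = ~T = F
U <-> ~V = F <-> F = T
~P -> (U <-> ~V) = F -> T = T
Hence (B) is true.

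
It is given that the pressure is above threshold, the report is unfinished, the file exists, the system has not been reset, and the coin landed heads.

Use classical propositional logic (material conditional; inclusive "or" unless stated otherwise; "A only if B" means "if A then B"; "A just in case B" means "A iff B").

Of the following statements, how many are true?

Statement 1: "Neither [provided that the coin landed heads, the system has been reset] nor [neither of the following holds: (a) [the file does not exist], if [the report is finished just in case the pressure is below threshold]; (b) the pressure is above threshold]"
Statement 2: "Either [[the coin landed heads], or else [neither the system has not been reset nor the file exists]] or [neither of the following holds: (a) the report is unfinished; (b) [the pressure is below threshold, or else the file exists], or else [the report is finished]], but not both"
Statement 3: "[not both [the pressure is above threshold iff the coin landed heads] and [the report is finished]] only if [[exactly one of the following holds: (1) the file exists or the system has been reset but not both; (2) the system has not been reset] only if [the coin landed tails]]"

Let U = "the coin landed heads" (True), S = "the system has been reset" (False), Q = "the report is finished" (False), P = "the pressure is above threshold" (True), R = "the file exists" (True).

Statement 1: This is (U -> S) nor (((Q iff not P) -> not R) nor P).

U -> S = True -> False = False
not P = not True = False
Q iff not P = False iff False = True
not R = not True = False
(Q iff not P) -> not R = True -> False = False
((Q iff not P) -> not R) nor P = False nor True = False
(U -> S) nor (((Q iff not P) -> not R) nor P) = False nor False = True
Thus Statement 1 is true.

Statement 2: Parsed as (U or (not S nor R)) xor (not Q nor ((not P or R) or Q))

not S = not False = True
not S nor R = True nor True = False
U or (not S nor R) = True or False = True
not Q = not False = True
not P = not True = False
not P or R = False or True = True
(not P or R) or Q = True or False = True
not Q nor ((not P or R) or Q) = True nor True = False
(U or (not S nor R)) xor (not Q nor ((not P or R) or Q)) = True xor False = True
Thus Statement 2 is true.

Statement 3: Parsed as ((P iff U) nand Q) -> (((R xor S) xor not S) -> not U)

P iff U = True iff True = True
(P iff U) nand Q = True nand False = True
R xor S = True xor False = True
not S = not False = True
(R xor S) xor not S = True xor True = False
not U = not True = False
((R xor S) xor not S) -> not U = False -> False = True
((P iff U) nand Q) -> (((R xor S) xor not S) -> not U) = True -> True = True
Hence Statement 3 is true.

True statements: 3.

3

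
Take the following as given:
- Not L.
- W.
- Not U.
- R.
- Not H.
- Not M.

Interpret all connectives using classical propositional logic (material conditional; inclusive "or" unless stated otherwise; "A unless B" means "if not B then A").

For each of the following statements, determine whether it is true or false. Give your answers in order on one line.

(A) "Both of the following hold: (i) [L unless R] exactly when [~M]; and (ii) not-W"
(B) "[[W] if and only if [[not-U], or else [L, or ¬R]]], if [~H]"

(A) F; (B) T

(A): Parsed as ((L | R) <-> ~M) & ~W

L | R = F | T = T
~M = ~F = T
(L | R) <-> ~M = T <-> T = T
~W = ~T = F
((L | R) <-> ~M) & ~W = T & F = F
Hence (A) is false.

(B): In symbols: ~H -> (W <-> (~U | (L | ~R)))

~H = ~F = T
~U = ~F = T
~R = ~T = F
L | ~R = F | F = F
~U | (L | ~R) = T | F = T
W <-> (~U | (L | ~R)) = T <-> T = T
~H -> (W <-> (~U | (L | ~R))) = T -> T = T
So (B) is true.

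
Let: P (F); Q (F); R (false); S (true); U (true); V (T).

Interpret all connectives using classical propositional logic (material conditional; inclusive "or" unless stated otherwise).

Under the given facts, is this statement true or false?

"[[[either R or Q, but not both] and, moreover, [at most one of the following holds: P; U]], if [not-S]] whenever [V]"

True.

This is V -> (not S -> ((R xor Q) and (P nand U))).

not S = not True = False
R xor Q = False xor False = False
P nand U = False nand True = True
(R xor Q) and (P nand U) = False and True = False
not S -> ((R xor Q) and (P nand U)) = False -> False = True
V -> (not S -> ((R xor Q) and (P nand U))) = True -> True = True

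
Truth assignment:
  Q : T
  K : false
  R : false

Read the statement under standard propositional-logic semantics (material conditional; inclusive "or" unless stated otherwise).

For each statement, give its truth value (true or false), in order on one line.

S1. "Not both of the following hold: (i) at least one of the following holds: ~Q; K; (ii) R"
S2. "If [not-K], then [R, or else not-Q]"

S1 True, S2 False

S1: In symbols: (¬Q ∨ K) ↑ R

¬Q = ¬T = F
¬Q ∨ K = F ∨ F = F
(¬Q ∨ K) ↑ R = F ↑ F = T
Thus S1 is true.

S2: In symbols: ¬K → (R ∨ ¬Q)

¬K = ¬F = T
¬Q = ¬T = F
R ∨ ¬Q = F ∨ F = F
¬K → (R ∨ ¬Q) = T → F = F
So S2 is false.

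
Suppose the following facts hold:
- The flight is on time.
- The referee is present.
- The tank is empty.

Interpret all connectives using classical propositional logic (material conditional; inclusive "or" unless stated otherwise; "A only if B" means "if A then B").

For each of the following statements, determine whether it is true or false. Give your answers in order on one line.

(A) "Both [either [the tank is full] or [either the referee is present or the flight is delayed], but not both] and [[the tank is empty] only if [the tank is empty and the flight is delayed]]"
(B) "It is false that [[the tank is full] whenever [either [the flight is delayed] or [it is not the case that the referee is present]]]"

(A) F, (B) F

Let P = "the tank is full" (False), V = "the referee is present" (True), K = "the flight is delayed" (False).

(A): Formalization: (P xor (V or K)) and (not P -> (not P and K))

V or K = True or False = True
P xor (V or K) = False xor True = True
not P = not False = True
not P = not False = True
not P and K = True and False = False
not P -> (not P and K) = True -> False = False
(P xor (V or K)) and (not P -> (not P and K)) = True and False = False
So (A) is false.

(B): This is not ((K or not V) -> P).

not V = not True = False
K or not V = False or False = False
(K or not V) -> P = False -> False = True
not ((K or not V) -> P) = not True = False
So (B) is false.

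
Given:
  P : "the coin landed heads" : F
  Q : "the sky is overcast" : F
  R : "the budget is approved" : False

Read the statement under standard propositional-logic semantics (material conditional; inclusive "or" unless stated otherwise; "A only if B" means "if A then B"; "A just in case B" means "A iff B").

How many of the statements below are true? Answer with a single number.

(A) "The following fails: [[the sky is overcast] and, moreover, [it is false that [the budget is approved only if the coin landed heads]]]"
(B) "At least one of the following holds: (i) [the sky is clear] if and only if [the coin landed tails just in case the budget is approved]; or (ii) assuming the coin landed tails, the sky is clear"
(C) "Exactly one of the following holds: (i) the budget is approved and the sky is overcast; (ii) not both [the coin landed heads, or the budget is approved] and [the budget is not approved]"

3

(A): In symbols: ¬(Q ∧ ¬(R → P))

R → P = F → F = T
¬(R → P) = ¬T = F
Q ∧ ¬(R → P) = F ∧ F = F
¬(Q ∧ ¬(R → P)) = ¬F = T
Hence (A) is true.

(B): This is (¬Q ↔ (¬P ↔ R)) ∨ (¬P → ¬Q).

¬Q = ¬F = T
¬P = ¬F = T
¬P ↔ R = T ↔ F = F
¬Q ↔ (¬P ↔ R) = T ↔ F = F
¬P = ¬F = T
¬Q = ¬F = T
¬P → ¬Q = T → T = T
(¬Q ↔ (¬P ↔ R)) ∨ (¬P → ¬Q) = F ∨ T = T
So (B) is true.

(C): This is (R ∧ Q) ⊕ ((P ∨ R) ↑ ¬R).

R ∧ Q = F ∧ F = F
P ∨ R = F ∨ F = F
¬R = ¬F = T
(P ∨ R) ↑ ¬R = F ↑ T = T
(R ∧ Q) ⊕ ((P ∨ R) ↑ ¬R) = F ⊕ T = T
Hence (C) is true.

Count: 3.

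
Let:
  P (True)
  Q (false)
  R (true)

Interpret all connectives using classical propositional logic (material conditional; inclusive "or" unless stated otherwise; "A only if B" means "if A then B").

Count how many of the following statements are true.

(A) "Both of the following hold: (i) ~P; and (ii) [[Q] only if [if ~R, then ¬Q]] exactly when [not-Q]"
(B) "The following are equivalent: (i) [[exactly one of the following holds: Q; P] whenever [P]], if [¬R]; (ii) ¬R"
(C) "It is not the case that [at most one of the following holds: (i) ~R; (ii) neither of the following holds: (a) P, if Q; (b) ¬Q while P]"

0

(A): Parsed as not P and ((Q -> (not R -> not Q)) iff not Q)

not P = not True = False
not R = not True = False
not Q = not False = True
not R -> not Q = False -> True = True
Q -> (not R -> not Q) = False -> True = True
not Q = not False = True
(Q -> (not R -> not Q)) iff not Q = True iff True = True
not P and ((Q -> (not R -> not Q)) iff not Q) = False and True = False
Hence (A) is false.

(B): This is (not R -> (P -> (Q xor P))) iff not R.

not R = not True = False
Q xor P = False xor True = True
P -> (Q xor P) = True -> True = True
not R -> (P -> (Q xor P)) = False -> True = True
not R = not True = False
(not R -> (P -> (Q xor P))) iff not R = True iff False = False
Thus (B) is false.

(C): Formalization: not (not R nand ((Q -> P) nor (not Q and P)))

not R = not True = False
Q -> P = False -> True = True
not Q = not False = True
not Q and P = True and True = True
(Q -> P) nor (not Q and P) = True nor True = False
not R nand ((Q -> P) nor (not Q and P)) = False nand False = True
not (not R nand ((Q -> P) nor (not Q and P))) = not True = False
Hence (C) is false.

True statements: 0 (none).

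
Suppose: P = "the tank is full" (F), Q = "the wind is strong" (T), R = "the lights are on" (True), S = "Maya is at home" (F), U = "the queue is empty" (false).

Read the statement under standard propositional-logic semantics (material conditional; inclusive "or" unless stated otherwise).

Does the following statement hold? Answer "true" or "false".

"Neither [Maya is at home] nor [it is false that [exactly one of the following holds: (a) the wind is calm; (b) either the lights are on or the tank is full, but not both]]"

True

Values: S=F, Q=T, R=T, P=F.
Formalization: S nor ~(~Q xor (R xor P))

~Q = ~T = F
R xor P = T xor F = T
~Q xor (R xor P) = F xor T = T
~(~Q xor (R xor P)) = ~T = F
S nor ~(~Q xor (R xor P)) = F nor F = T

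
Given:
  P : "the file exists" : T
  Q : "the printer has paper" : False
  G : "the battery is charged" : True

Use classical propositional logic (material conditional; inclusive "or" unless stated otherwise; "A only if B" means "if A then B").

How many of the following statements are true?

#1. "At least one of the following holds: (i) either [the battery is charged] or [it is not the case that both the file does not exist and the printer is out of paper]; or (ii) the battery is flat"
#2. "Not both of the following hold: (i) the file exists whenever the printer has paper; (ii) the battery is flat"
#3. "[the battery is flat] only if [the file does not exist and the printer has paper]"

3

#1: In symbols: (G or (not P nand not Q)) or not G

not P = not True = False
not Q = not False = True
not P nand not Q = False nand True = True
G or (not P nand not Q) = True or True = True
not G = not True = False
(G or (not P nand not Q)) or not G = True or False = True
Thus #1 is true.

#2: In symbols: (Q -> P) nand not G

Q -> P = False -> True = True
not G = not True = False
(Q -> P) nand not G = True nand False = True
So #2 is true.

#3: Formalization: not G -> (not P and Q)

not G = not True = False
not P = not True = False
not P and Q = False and False = False
not G -> (not P and Q) = False -> False = True
Thus #3 is true.

Count: 3.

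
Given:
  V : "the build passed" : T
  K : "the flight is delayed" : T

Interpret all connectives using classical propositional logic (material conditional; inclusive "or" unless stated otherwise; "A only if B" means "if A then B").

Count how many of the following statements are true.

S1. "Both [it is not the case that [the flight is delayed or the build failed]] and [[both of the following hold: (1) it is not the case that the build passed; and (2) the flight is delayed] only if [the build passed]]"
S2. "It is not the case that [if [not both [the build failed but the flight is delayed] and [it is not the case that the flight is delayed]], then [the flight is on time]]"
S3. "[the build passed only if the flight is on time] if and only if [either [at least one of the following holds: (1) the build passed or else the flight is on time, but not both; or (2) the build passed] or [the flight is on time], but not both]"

S1: This is ¬(K ∨ ¬V) ∧ ((¬V ∧ K) → V).

¬V = ¬T = F
K ∨ ¬V = T ∨ F = T
¬(K ∨ ¬V) = ¬T = F
¬V = ¬T = F
¬V ∧ K = F ∧ T = F
(¬V ∧ K) → V = F → T = T
¬(K ∨ ¬V) ∧ ((¬V ∧ K) → V) = F ∧ T = F
Thus S1 is false.

S2: Formalization: ¬(((¬V ∧ K) ↑ ¬K) → ¬K)

¬V = ¬T = F
¬V ∧ K = F ∧ T = F
¬K = ¬T = F
(¬V ∧ K) ↑ ¬K = F ↑ F = T
¬K = ¬T = F
((¬V ∧ K) ↑ ¬K) → ¬K = T → F = F
¬(((¬V ∧ K) ↑ ¬K) → ¬K) = ¬F = T
Hence S2 is true.

S3: This is (V → ¬K) ↔ (((V ⊕ ¬K) ∨ V) ⊕ ¬K).

¬K = ¬T = F
V → ¬K = T → F = F
¬K = ¬T = F
V ⊕ ¬K = T ⊕ F = T
(V ⊕ ¬K) ∨ V = T ∨ T = T
¬K = ¬T = F
((V ⊕ ¬K) ∨ V) ⊕ ¬K = T ⊕ F = T
(V → ¬K) ↔ (((V ⊕ ¬K) ∨ V) ⊕ ¬K) = F ↔ T = F
Hence S3 is false.

1 of the 3 statements is true (S2).

1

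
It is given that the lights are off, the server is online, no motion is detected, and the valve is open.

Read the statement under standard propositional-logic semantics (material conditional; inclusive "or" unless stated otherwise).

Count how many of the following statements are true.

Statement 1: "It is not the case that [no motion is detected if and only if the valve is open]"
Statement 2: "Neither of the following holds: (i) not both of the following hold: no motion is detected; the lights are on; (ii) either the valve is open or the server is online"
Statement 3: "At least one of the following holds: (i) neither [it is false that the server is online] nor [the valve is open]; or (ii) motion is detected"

Let H = "motion is detected" (F), P = "the valve is open" (T), N = "the lights are on" (F), G = "the server is online" (T).

Statement 1: This is ~(~H <-> P).

~H = ~F = T
~H <-> P = T <-> T = T
~(~H <-> P) = ~T = F
Thus Statement 1 is false.

Statement 2: Parsed as (~H nand N) nor (P | G)

~H = ~F = T
~H nand N = T nand F = T
P | G = T | T = T
(~H nand N) nor (P | G) = T nor T = F
So Statement 2 is false.

Statement 3: Formalization: (~G nor P) | H

~G = ~T = F
~G nor P = F nor T = F
(~G nor P) | H = F | F = F
Thus Statement 3 is false.

True statements: 0 (none).

0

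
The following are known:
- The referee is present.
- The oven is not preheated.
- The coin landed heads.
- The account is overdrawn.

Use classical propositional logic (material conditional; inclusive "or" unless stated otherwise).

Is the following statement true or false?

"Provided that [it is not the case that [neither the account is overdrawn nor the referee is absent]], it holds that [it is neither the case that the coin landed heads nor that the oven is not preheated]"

false

Let K = "the account is overdrawn" (True), P = "the referee is present" (True), N = "the coin landed heads" (True), U = "the oven is preheated" (False).
Formalization: not (K nor not P) -> (N nor not U)

not P = not True = False
K nor not P = True nor False = False
not (K nor not P) = not False = True
not U = not False = True
N nor not U = True nor True = False
not (K nor not P) -> (N nor not U) = True -> False = False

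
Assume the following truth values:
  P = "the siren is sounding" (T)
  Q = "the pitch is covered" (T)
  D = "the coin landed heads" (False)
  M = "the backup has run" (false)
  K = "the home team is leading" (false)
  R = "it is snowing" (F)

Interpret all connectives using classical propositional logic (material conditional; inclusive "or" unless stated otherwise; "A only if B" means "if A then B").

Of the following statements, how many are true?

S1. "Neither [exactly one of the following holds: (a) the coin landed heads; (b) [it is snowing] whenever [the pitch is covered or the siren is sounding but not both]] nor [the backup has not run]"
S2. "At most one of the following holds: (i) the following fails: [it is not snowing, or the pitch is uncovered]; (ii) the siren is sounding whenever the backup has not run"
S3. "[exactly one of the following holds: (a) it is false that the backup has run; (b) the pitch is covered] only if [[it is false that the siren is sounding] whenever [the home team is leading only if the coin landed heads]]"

S1: In symbols: (D xor ((Q xor P) -> R)) nor not M

Q xor P = True xor True = False
(Q xor P) -> R = False -> False = True
D xor ((Q xor P) -> R) = False xor True = True
not M = not False = True
(D xor ((Q xor P) -> R)) nor not M = True nor True = False
Thus S1 is false.

S2: Parsed as not (not R or not Q) nand (not M -> P)

not R = not False = True
not Q = not True = False
not R or not Q = True or False = True
not (not R or not Q) = not True = False
not M = not False = True
not M -> P = True -> True = True
not (not R or not Q) nand (not M -> P) = False nand True = True
Hence S2 is true.

S3: Parsed as (not M xor Q) -> ((K -> D) -> not P)

not M = not False = True
not M xor Q = True xor True = False
K -> D = False -> False = True
not P = not True = False
(K -> D) -> not P = True -> False = False
(not M xor Q) -> ((K -> D) -> not P) = False -> False = True
Thus S3 is true.

True statements: 2 (S2, S3).

2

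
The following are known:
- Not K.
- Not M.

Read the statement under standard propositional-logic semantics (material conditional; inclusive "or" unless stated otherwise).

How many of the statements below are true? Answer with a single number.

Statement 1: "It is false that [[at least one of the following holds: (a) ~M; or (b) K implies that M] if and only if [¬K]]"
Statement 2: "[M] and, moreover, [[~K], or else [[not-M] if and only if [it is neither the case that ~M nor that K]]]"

Statement 1: In symbols: not ((not M or (K -> M)) iff not K)

not M = not False = True
K -> M = False -> False = True
not M or (K -> M) = True or True = True
not K = not False = True
(not M or (K -> M)) iff not K = True iff True = True
not ((not M or (K -> M)) iff not K) = not True = False
So Statement 1 is false.

Statement 2: Parsed as M and (not K or (not M iff (not M nor K)))

not K = not False = True
not M = not False = True
not M = not False = True
not M nor K = True nor False = False
not M iff (not M nor K) = True iff False = False
not K or (not M iff (not M nor K)) = True or False = True
M and (not K or (not M iff (not M nor K))) = False and True = False
So Statement 2 is false.

0 of the 2 statements are true (none).

0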